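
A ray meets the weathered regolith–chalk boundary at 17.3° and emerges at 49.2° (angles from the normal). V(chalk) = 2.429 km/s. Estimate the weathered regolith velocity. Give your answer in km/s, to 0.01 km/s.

0.95 km/s

Snell's law: sin 17.3°/V₁ = sin 49.2°/V₂.
V₁ = V₂·sin 17.3°/sin 49.2° = 2.429 × 0.3928 = 0.95 km/s.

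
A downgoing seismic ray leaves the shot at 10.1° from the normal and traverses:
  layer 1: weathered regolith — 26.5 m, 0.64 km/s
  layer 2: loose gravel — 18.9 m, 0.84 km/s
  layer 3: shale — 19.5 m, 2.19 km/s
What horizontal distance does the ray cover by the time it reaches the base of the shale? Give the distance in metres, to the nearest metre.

p = sin θ₁/V₁ = sin 10.1°/0.64 = 2.7401e-01 s/km is conserved through the stack.
Layer 1: θ = 10.10°; offset = 26.5·tan 10.10° = 4.720 m.
Layer 2: sin θ = p·0.84 = 0.2302 → θ = 13.31°; offset = 18.9·tan 13.31° = 4.470 m.
Layer 3: sin θ = p·2.19 = 0.6001 → θ = 36.88°; offset = 19.5·tan 36.88° = 14.628 m.
Summing the layer offsets gives 23.819 m.

24 m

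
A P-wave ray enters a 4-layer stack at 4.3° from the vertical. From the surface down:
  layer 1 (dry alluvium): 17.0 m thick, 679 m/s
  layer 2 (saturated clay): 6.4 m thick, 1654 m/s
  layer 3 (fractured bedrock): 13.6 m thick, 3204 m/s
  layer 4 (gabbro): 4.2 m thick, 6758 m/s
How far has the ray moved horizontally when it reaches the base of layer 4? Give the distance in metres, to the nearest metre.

Apply Snell's law at each interface; in layer i the horizontal offset is hᵢ·tan θᵢ.
Layer 1: θ = 4.30°; offset = 17.0·tan 4.30° = 1.278 m.
Layer 2: sin θ = 1654·sin 4.3°/679 = 0.1826, θ = 10.52°; offset = 6.4·tan 10.52° = 1.189 m.
Layer 3: sin θ = 3204·sin 4.3°/679 = 0.3538, θ = 20.72°; offset = 13.6·tan 20.72° = 5.144 m.
Layer 4: sin θ = 6758·sin 4.3°/679 = 0.7463, θ = 48.27°; offset = 4.2·tan 48.27° = 4.708 m.
Total horizontal offset = 12.320 m.

12 m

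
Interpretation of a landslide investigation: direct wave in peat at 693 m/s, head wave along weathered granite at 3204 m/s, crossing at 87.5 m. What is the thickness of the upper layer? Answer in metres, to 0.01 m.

x_cross = 2h·√((V₂+V₁)/(V₂−V₁)) → h = x_cross / (2·√((V₂+V₁)/(V₂−V₁))).
√((V₂+V₁)/(V₂−V₁)) = √((3204+693)/(3204−693)) = 1.2458.
h = 87.5 / (2·1.2458) = 35.12 m.

35.12 m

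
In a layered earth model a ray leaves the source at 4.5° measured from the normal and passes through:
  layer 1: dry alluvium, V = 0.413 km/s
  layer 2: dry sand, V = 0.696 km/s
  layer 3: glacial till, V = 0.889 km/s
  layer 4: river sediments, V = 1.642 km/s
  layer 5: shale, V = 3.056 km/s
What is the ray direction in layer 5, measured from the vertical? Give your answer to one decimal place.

35.5°

Ray parameter p = sin 4.5° / 0.413 = 1.8997e-01 s/km.
sin θ_5 = p·V_5 = 1.8997e-01 × 3.056 = 0.5806.
θ_5 = 35.49° from the vertical.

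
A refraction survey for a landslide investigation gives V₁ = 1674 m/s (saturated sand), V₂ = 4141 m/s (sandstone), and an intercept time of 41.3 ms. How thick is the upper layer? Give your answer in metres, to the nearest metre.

38 m

θ_c = arcsin(1674/4141) = 23.84°; cos θ_c = 0.9146.
tᵢ = 2h cos θ_c/V₁ ⇒ h = tᵢ·V₁/(2 cos θ_c) = 0.0413·1674/(2·0.9146) = 37.79 m.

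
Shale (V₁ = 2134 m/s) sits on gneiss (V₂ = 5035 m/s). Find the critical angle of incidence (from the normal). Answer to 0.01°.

25.08°

At critical incidence the refracted ray runs along the interface (θ₂ = 90°), so sin θ_c = V₁/V₂.
θ_c = arcsin(2134/5035) = arcsin 0.4238 = 25.08°.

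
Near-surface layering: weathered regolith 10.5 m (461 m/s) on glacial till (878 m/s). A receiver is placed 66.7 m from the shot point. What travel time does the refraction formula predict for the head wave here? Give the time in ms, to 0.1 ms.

114.7 ms

t = x/V₂ + 2h·√(V₂²−V₁²)/(V₁V₂).
√(V₂²−V₁²) = √(878²−461²) = 747.2 m/s; delay term = 2·10.5·747.2/(461·878) = 0.03877 s.
t = 66.7/878 + 0.03877 = 0.11474 s.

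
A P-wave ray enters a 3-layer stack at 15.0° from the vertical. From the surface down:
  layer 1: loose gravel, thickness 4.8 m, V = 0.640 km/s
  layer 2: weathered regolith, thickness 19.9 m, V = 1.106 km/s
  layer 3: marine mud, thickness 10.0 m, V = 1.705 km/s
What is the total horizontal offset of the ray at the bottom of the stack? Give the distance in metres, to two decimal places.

20.76 m

Ray parameter p = sin 15.0° / 0.640 km/s = 4.0440e-01 s/km.
Layer 1: θ = 15.00°; offset = 4.8·tan 15.00° = 1.2862 m.
Layer 2: sin θ = p·1.106 = 0.4473 → θ = 26.57°; offset = 19.9·tan 26.57° = 9.9516 m.
Layer 3: sin θ = p·1.705 = 0.6895 → θ = 43.59°; offset = 10.0·tan 43.59° = 9.5200 m.
Summing the layer offsets gives 20.7578 m.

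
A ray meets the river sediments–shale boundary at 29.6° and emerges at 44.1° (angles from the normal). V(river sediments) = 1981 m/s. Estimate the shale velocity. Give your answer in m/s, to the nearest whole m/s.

2791 m/s

sin 29.6° = 0.4939; sin 44.1° = 0.6959.
V₂ = V₁·(sin θ₂/sin θ₁) = 1981·(0.6959/0.4939) = 2791.02 m/s.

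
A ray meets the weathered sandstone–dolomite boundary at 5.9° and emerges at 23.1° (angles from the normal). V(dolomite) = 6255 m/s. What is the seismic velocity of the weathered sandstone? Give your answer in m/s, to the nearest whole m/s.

Snell's law: sin 5.9°/V₁ = sin 23.1°/V₂.
V₁ = V₂·sin 5.9°/sin 23.1° = 6255 × 0.2620 = 1638.81 m/s.

1639 m/s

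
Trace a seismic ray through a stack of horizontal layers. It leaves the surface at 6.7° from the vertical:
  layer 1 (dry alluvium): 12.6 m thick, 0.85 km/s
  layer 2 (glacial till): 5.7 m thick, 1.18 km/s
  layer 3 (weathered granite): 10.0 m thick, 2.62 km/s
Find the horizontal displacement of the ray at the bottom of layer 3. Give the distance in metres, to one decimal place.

p = sin θ₁/V₁ = sin 6.7°/0.85 = 1.3726e-01 s/km is conserved through the stack.
Layer 1: θ = 6.70°; offset = 12.6·tan 6.70° = 1.480 m.
Layer 2: sin θ = p·1.18 = 0.1620 → θ = 9.32°; offset = 5.7·tan 9.32° = 0.936 m.
Layer 3: sin θ = p·2.62 = 0.3596 → θ = 21.08°; offset = 10.0·tan 21.08° = 3.854 m.
Summing the layer offsets gives 6.270 m.

6.3 m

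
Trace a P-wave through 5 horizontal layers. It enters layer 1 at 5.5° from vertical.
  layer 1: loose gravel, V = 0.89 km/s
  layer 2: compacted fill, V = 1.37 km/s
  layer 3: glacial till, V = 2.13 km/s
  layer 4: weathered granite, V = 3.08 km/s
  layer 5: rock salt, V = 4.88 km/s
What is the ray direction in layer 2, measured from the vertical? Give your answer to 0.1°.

Ray parameter p = sin 5.5° / 0.89 = 1.0769e-01 s/km.
sin θ_2 = p·V_2 = 1.0769e-01 × 1.37 = 0.1475.
θ_2 = arcsin 0.1475 = 8.48°.

8.5°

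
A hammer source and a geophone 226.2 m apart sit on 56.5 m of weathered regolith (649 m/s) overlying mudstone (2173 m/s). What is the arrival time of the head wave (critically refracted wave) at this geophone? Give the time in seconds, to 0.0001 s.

θ_c = arcsin(V₁/V₂) = arcsin(649/2173) = 17.38°, cos θ_c = 0.9544.
Intercept time tᵢ = 2h cos θ_c / V₁ = 2·56.5·0.9544/649 = 0.16617 s.
t = x/V₂ + tᵢ = 226.2/2173 + 0.16617 = 0.27026 s.

0.2703 s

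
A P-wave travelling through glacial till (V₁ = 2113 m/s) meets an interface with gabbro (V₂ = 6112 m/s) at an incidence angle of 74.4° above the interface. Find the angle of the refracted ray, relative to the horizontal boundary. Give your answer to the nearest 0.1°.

38.9°

Convert to the normal: θ₁ = 90° − 74.4° = 15.6°.
Snell's law: sin θ₂ = (V₂/V₁)·sin θ₁ = (6112/2113)·sin 15.6° = 0.7779.
θ₂ = arcsin 0.7779 = 51.07° from the normal.
From the interface: 90° − 51.07° = 38.93°.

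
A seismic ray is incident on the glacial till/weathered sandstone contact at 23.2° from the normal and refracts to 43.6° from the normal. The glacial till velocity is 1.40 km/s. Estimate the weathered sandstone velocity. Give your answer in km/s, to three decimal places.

2.451 km/s

Snell's law: sin 23.2°/V₁ = sin 43.6°/V₂.
V₂ = V₁·sin 43.6°/sin 23.2° = 1.40 × 1.7506 = 2.451 km/s.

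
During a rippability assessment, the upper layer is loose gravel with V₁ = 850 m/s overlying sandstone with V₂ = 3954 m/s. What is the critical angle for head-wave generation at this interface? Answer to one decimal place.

12.4°

Critical incidence: sin θ_c = V₁/V₂ = 850/3954 = 0.2150.
θ_c = arcsin 0.2150 = 12.41°.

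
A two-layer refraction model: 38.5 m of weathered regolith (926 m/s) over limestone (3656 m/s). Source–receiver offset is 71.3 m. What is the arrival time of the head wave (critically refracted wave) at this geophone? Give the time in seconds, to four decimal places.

t = x/V₂ + 2h·√(V₂²−V₁²)/(V₁V₂).
√(V₂²−V₁²) = √(3656²−926²) = 3536.8 m/s; delay term = 2·38.5·3536.8/(926·3656) = 0.08044 s.
t = 71.3/3656 + 0.08044 = 0.09994 s.

0.0999 s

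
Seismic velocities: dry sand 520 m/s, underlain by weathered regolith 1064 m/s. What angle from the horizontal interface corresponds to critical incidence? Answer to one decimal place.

At critical incidence the refracted ray runs along the interface (θ₂ = 90°), so sin θ_c = V₁/V₂.
θ_c = arcsin(520/1064) = arcsin 0.4887 = 29.26°.
Measured from the interface: 90° − 29.26° = 60.74°.

60.7°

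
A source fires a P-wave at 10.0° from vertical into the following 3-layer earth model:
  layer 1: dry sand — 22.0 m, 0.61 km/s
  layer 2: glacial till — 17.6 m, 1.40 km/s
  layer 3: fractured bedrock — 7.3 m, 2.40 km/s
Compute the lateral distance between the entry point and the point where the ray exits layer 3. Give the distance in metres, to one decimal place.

Apply Snell's law at each interface; in layer i the horizontal offset is hᵢ·tan θᵢ.
Layer 1: θ = 10.00°; offset = 22.0·tan 10.00° = 3.879 m.
Layer 2: sin θ = 1.40·sin 10.0°/0.61 = 0.3985, θ = 23.49°; offset = 17.6·tan 23.49° = 7.648 m.
Layer 3: sin θ = 2.40·sin 10.0°/0.61 = 0.6832, θ = 43.09°; offset = 7.3·tan 43.09° = 6.830 m.
Total horizontal offset = 18.357 m.

18.4 m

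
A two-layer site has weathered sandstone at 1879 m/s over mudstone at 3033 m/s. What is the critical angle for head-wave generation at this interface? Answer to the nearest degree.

38°

At critical incidence the refracted ray runs along the interface (θ₂ = 90°), so sin θ_c = V₁/V₂.
θ_c = arcsin(1879/3033) = arcsin 0.6195 = 38.28°.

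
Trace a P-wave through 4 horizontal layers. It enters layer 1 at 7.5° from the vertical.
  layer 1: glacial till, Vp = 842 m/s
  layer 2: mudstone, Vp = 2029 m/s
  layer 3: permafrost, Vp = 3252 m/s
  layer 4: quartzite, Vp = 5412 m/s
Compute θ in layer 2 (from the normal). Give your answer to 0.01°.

Snell's law across each interface conserves sin θ / V, so sin θ_2 = V_2·sin θ₁/V₁.
sin θ_2 = 2029 × sin 7.5° / 842 = 0.3145.
θ_2 = 18.33° from the vertical.

18.33°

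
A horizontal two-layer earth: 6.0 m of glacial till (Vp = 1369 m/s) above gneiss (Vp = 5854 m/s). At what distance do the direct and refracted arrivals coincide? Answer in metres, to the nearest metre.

15 m

x_cross = 2h·√((V₂+V₁)/(V₂−V₁)).
(V₂+V₁)/(V₂−V₁) = (5854+1369)/(5854−1369) = 1.6105; √ = 1.2690.
x_cross = 2·6.0·1.2690 = 15.23 m.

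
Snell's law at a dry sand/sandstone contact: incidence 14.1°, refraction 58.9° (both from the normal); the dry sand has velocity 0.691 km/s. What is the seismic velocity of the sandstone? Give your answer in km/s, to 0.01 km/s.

sin 14.1° = 0.2436; sin 58.9° = 0.8563.
V₂ = V₁·(sin θ₂/sin θ₁) = 0.691·(0.8563/0.2436) = 2.43 km/s.

2.43 km/s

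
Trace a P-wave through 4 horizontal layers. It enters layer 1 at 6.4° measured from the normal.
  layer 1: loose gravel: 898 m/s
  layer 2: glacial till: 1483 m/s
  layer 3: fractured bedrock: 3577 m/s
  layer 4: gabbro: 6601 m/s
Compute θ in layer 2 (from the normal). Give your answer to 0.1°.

10.6°

Ray parameter p = sin 6.4° / 898 = 1.2413e-04 s/m.
sin θ_2 = p·V_2 = 1.2413e-04 × 1483 = 0.1841.
θ_2 = 10.61° from the vertical.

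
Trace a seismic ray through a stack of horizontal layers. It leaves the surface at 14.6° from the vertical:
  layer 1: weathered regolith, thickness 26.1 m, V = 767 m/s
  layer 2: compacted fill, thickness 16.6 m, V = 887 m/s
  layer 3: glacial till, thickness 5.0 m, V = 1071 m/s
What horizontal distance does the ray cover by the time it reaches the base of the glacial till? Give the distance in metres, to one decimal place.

p = sin θ₁/V₁ = sin 14.6°/767 = 3.2864e-04 s/m is conserved through the stack.
Layer 1: θ = 14.60°; offset = 26.1·tan 14.60° = 6.799 m.
Layer 2: sin θ = p·887 = 0.2915 → θ = 16.95°; offset = 16.6·tan 16.95° = 5.059 m.
Layer 3: sin θ = p·1071 = 0.3520 → θ = 20.61°; offset = 5.0·tan 20.61° = 1.880 m.
Summing the layer offsets gives 13.737 m.

13.7 m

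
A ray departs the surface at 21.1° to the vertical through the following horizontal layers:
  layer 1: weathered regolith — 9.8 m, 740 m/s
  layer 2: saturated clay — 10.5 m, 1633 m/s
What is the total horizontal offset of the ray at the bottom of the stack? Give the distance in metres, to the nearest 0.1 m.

Ray parameter p = sin 21.1° / 740 m/s = 4.8648e-04 s/m.
Layer 1: θ = 21.10°; offset = 9.8·tan 21.10° = 3.782 m.
Layer 2: sin θ = p·1633 = 0.7944 → θ = 52.60°; offset = 10.5·tan 52.60° = 13.734 m.
Σ offsets = 17.515 m.

17.5 m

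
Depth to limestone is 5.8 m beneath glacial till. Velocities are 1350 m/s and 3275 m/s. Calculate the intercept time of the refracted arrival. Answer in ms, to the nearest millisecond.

tᵢ = 2h·√(V₂²−V₁²)/(V₁V₂).
√(V₂²−V₁²) = √(3275²−1350²) = 2983.8 m/s.
tᵢ = 2·5.8·2983.8/(1350·3275) = 0.00783 s.

8 ms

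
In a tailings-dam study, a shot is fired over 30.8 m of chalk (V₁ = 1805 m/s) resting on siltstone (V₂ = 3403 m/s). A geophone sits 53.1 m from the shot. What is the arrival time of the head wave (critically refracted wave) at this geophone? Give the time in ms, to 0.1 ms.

44.5 ms

t = x/V₂ + 2h·√(V₂²−V₁²)/(V₁V₂).
√(V₂²−V₁²) = √(3403²−1805²) = 2884.9 m/s; delay term = 2·30.8·2884.9/(1805·3403) = 0.02893 s.
t = 53.1/3403 + 0.02893 = 0.04454 s.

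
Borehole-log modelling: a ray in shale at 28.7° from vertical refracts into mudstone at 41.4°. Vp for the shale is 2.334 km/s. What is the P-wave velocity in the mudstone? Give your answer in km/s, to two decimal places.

3.21 km/s

Snell's law: sin 28.7°/V₁ = sin 41.4°/V₂.
V₂ = V₁·sin 41.4°/sin 28.7° = 2.334 × 1.3771 = 3.21 km/s.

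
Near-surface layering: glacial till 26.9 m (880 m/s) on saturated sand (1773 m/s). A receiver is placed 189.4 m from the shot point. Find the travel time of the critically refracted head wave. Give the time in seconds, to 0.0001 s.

0.1599 s

t = x/V₂ + 2h·√(V₂²−V₁²)/(V₁V₂).
√(V₂²−V₁²) = √(1773²−880²) = 1539.2 m/s; delay term = 2·26.9·1539.2/(880·1773) = 0.05307 s.
t = 189.4/1773 + 0.05307 = 0.15990 s.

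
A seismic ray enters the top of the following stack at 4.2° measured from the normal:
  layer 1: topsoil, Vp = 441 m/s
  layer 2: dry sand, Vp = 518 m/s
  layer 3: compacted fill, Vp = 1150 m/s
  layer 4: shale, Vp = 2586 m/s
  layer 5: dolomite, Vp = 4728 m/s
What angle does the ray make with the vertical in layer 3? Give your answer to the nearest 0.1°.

11.0°

Ray parameter p = sin 4.2° / 441 = 1.6607e-04 s/m.
sin θ_3 = p·V_3 = 1.6607e-04 × 1150 = 0.1910.
θ_3 = arcsin 0.1910 = 11.01°.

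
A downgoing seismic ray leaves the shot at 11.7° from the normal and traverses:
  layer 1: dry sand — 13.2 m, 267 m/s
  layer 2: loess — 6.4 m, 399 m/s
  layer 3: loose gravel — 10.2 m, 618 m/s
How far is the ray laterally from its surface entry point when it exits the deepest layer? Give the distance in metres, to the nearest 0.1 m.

p = sin θ₁/V₁ = sin 11.7°/267 = 7.5950e-04 s/m is conserved through the stack.
Layer 1: θ = 11.70°; offset = 13.2·tan 11.70° = 2.734 m.
Layer 2: sin θ = p·399 = 0.3030 → θ = 17.64°; offset = 6.4·tan 17.64° = 2.035 m.
Layer 3: sin θ = p·618 = 0.4694 → θ = 27.99°; offset = 10.2·tan 27.99° = 5.422 m.
Σ offsets = 10.191 m.

10.2 m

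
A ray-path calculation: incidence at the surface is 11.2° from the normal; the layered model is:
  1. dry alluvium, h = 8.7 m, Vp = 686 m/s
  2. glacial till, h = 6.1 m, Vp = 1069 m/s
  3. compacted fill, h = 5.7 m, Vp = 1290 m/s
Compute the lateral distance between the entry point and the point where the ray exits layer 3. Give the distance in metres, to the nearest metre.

p = sin θ₁/V₁ = sin 11.2°/686 = 2.8314e-04 s/m is conserved through the stack.
Layer 1: θ = 11.20°; offset = 8.7·tan 11.20° = 1.723 m.
Layer 2: sin θ = p·1069 = 0.3027 → θ = 17.62°; offset = 6.1·tan 17.62° = 1.937 m.
Layer 3: sin θ = p·1290 = 0.3653 → θ = 21.42°; offset = 5.7·tan 21.42° = 2.236 m.
Σ offsets = 5.896 m.

6 m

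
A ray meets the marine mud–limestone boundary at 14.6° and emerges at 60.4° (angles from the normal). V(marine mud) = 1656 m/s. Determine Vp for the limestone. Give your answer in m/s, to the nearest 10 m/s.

sin 14.6° = 0.2521; sin 60.4° = 0.8695.
V₂ = V₁·(sin θ₂/sin θ₁) = 1656·(0.8695/0.2521) = 5712.25 m/s.

5710 m/s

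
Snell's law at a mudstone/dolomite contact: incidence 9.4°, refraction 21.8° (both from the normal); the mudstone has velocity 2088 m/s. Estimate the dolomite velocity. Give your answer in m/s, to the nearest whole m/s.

4748 m/s

sin 9.4° = 0.1633; sin 21.8° = 0.3714.
V₂ = V₁·(sin θ₂/sin θ₁) = 2088·(0.3714/0.1633) = 4747.66 m/s.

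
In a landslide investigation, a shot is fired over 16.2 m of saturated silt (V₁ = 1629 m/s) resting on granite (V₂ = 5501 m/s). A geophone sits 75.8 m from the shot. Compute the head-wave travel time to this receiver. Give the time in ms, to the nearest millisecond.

θ_c = arcsin(V₁/V₂) = arcsin(1629/5501) = 17.23°, cos θ_c = 0.9551.
Intercept time tᵢ = 2h cos θ_c / V₁ = 2·16.2·0.9551/1629 = 0.01900 s.
t = x/V₂ + tᵢ = 75.8/5501 + 0.01900 = 0.03278 s.

33 ms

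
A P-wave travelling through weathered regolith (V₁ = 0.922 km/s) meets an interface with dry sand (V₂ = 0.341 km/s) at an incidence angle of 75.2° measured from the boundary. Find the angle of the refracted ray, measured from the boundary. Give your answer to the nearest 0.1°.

84.6°

Angle from the normal: 90° − 75.2° = 14.8°.
Snell's law: sin θ₂ = (V₂/V₁)·sin θ₁ = (0.341/0.922)·sin 14.8° = 0.0945.
θ₂ = sin⁻¹(0.0945) = 5.42° (from vertical).
From the interface: 90° − 5.42° = 84.58°.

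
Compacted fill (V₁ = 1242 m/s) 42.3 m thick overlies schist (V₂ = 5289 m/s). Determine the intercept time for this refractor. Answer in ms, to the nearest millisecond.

θ_c = arcsin(V₁/V₂) = arcsin(1242/5289) = 13.58°; cos θ_c = 0.9720.
tᵢ = 2h·cos θ_c / V₁ = 2·42.3·0.9720 / 1242 = 0.06621 s.

66 ms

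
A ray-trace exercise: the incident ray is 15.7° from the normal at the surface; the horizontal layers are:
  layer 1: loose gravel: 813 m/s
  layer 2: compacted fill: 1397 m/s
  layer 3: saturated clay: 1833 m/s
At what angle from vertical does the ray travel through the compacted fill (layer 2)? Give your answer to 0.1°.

27.7°

Snell's law across each interface conserves sin θ / V, so sin θ_2 = V_2·sin θ₁/V₁.
sin θ_2 = 1397 × sin 15.7° / 813 = 0.4650.
θ_2 = arcsin 0.4650 = 27.71°.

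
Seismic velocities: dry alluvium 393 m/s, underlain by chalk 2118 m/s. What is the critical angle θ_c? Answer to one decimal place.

At critical incidence the refracted ray runs along the interface (θ₂ = 90°), so sin θ_c = V₁/V₂.
θ_c = arcsin(393/2118) = arcsin 0.1856 = 10.69°.

10.7°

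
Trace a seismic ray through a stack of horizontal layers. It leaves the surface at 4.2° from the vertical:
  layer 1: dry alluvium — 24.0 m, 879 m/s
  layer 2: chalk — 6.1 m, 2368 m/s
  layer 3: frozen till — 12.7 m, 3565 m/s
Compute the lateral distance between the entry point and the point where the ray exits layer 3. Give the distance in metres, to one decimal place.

6.9 m

Apply Snell's law at each interface; in layer i the horizontal offset is hᵢ·tan θᵢ.
Layer 1: θ = 4.20°; offset = 24.0·tan 4.20° = 1.762 m.
Layer 2: sin θ = 2368·sin 4.2°/879 = 0.1973, θ = 11.38°; offset = 6.1·tan 11.38° = 1.228 m.
Layer 3: sin θ = 3565·sin 4.2°/879 = 0.2970, θ = 17.28°; offset = 12.7·tan 17.28° = 3.951 m.
Summing the layer offsets gives 6.941 m.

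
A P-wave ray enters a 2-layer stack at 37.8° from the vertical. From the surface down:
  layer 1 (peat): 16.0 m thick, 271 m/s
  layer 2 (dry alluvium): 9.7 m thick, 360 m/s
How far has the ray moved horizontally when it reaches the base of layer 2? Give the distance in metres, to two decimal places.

Ray parameter p = sin 37.8° / 271 m/s = 2.2616e-03 s/m.
Layer 1: θ = 37.80°; offset = 16.0·tan 37.80° = 12.4109 m.
Layer 2: sin θ = p·360 = 0.8142 → θ = 54.51°; offset = 9.7·tan 54.51° = 13.6028 m.
Σ offsets = 26.0137 m.

26.01 m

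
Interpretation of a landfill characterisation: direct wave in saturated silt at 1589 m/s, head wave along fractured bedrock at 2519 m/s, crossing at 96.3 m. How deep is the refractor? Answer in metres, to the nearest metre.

x_cross = 2h·√((V₂+V₁)/(V₂−V₁)) → h = x_cross / (2·√((V₂+V₁)/(V₂−V₁))).
√((V₂+V₁)/(V₂−V₁)) = √((2519+1589)/(2519−1589)) = 2.1017.
h = 96.3 / (2·2.1017) = 22.91 m.

23 m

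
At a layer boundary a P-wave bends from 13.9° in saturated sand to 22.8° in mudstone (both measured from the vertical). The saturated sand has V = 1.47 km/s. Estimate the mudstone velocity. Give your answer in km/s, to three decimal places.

2.371 km/s

sin 13.9° = 0.2402; sin 22.8° = 0.3875.
V₂ = V₁·(sin θ₂/sin θ₁) = 1.47·(0.3875/0.2402) = 2.371 km/s.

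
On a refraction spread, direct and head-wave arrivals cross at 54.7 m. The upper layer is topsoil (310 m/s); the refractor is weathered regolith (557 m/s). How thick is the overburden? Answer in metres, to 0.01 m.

14.60 m

x_cross = 2h·√((V₂+V₁)/(V₂−V₁)) → h = x_cross / (2·√((V₂+V₁)/(V₂−V₁))).
√((V₂+V₁)/(V₂−V₁)) = √((557+310)/(557−310)) = 1.8735.
h = 54.7 / (2·1.8735) = 14.60 m.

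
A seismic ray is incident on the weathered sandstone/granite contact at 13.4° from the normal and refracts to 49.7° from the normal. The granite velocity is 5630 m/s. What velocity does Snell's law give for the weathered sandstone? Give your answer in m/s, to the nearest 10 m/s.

sin 13.4° = 0.2317; sin 49.7° = 0.7627.
V₁ = V₂·(sin θ₁/sin θ₂) = 5630·(0.2317/0.7627) = 1710.76 m/s.

1710 m/s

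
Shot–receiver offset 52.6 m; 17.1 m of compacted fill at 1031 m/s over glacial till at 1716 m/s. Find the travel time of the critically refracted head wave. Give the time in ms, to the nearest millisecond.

57 ms

θ_c = arcsin(V₁/V₂) = arcsin(1031/1716) = 36.93°, cos θ_c = 0.7994.
Intercept time tᵢ = 2h cos θ_c / V₁ = 2·17.1·0.7994/1031 = 0.02652 s.
t = x/V₂ + tᵢ = 52.6/1716 + 0.02652 = 0.05717 s.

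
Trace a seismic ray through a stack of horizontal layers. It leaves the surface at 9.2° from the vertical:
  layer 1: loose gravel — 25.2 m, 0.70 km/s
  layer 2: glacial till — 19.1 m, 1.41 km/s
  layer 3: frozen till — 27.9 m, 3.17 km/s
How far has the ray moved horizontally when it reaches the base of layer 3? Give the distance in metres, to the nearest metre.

40 m

Ray parameter p = sin 9.2° / 0.70 km/s = 2.2840e-01 s/km.
Layer 1: θ = 9.20°; offset = 25.2·tan 9.20° = 4.082 m.
Layer 2: sin θ = p·1.41 = 0.3220 → θ = 18.79°; offset = 19.1·tan 18.79° = 6.497 m.
Layer 3: sin θ = p·3.17 = 0.7240 → θ = 46.39°; offset = 27.9·tan 46.39° = 29.286 m.
Total horizontal offset = 39.865 m.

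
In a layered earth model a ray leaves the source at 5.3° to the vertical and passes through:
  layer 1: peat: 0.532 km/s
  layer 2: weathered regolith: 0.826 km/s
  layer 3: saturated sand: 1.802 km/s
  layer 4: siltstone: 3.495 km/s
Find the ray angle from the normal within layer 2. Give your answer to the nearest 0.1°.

8.2°

Ray parameter p = sin 5.3° / 0.532 = 1.7363e-01 s/km.
sin θ_2 = p·V_2 = 1.7363e-01 × 0.826 = 0.1434.
θ_2 = 8.25° from the vertical.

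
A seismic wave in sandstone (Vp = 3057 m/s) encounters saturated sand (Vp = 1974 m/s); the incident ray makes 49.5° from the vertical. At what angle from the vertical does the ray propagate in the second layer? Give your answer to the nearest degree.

29°

sin θ₁/V₁ = sin θ₂/V₂ ⇒ sin θ₂ = 1974·sin 49.5°/3057 = 1974·0.7604/3057 = 0.4910.
θ₂ = sin⁻¹(0.4910) = 29.41° (from vertical).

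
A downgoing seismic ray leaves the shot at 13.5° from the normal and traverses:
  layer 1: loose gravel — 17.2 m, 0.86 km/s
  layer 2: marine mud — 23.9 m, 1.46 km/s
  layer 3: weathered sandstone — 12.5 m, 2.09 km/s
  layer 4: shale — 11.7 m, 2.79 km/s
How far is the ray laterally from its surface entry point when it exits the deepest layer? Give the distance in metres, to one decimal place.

p = sin θ₁/V₁ = sin 13.5°/0.86 = 2.7145e-01 s/km is conserved through the stack.
Layer 1: θ = 13.50°; offset = 17.2·tan 13.50° = 4.129 m.
Layer 2: sin θ = p·1.46 = 0.3963 → θ = 23.35°; offset = 23.9·tan 23.35° = 10.317 m.
Layer 3: sin θ = p·2.09 = 0.5673 → θ = 34.56°; offset = 12.5·tan 34.56° = 8.612 m.
Layer 4: sin θ = p·2.79 = 0.7573 → θ = 49.23°; offset = 11.7·tan 49.23° = 13.569 m.
Summing the layer offsets gives 36.627 m.

36.6 m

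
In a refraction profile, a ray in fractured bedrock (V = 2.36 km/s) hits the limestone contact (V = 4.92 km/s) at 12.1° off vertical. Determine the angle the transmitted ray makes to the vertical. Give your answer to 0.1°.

sin θ₁/V₁ = sin θ₂/V₂ ⇒ sin θ₂ = 4.92·sin 12.1°/2.36 = 4.92·0.2096/2.36 = 0.4370.
θ₂ = arcsin 0.4370 = 25.91° from the normal.

25.9°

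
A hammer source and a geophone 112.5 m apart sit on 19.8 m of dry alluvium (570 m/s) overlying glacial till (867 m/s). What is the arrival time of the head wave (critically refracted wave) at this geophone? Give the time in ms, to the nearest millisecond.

θ_c = arcsin(V₁/V₂) = arcsin(570/867) = 41.10°, cos θ_c = 0.7535.
Intercept time tᵢ = 2h cos θ_c / V₁ = 2·19.8·0.7535/570 = 0.05235 s.
t = x/V₂ + tᵢ = 112.5/867 + 0.05235 = 0.18211 s.

182 ms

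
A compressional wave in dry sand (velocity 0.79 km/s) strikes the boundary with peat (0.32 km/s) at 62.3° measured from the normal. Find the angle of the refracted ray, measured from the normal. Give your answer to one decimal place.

21.0°

sin θ₁/V₁ = sin θ₂/V₂ ⇒ sin θ₂ = 0.32·sin 62.3°/0.79 = 0.32·0.8854/0.79 = 0.3586.
θ₂ = sin⁻¹(0.3586) = 21.02° (from vertical).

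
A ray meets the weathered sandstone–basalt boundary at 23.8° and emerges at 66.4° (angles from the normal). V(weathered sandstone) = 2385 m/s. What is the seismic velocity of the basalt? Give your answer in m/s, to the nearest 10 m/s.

Snell's law: sin 23.8°/V₁ = sin 66.4°/V₂.
V₂ = V₁·sin 66.4°/sin 23.8° = 2385 × 2.2708 = 5415.81 m/s.

5420 m/s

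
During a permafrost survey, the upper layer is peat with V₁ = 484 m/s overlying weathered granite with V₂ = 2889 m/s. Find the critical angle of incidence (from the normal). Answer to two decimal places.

9.64°

At critical incidence the refracted ray runs along the interface (θ₂ = 90°), so sin θ_c = V₁/V₂.
θ_c = arcsin(484/2889) = arcsin 0.1675 = 9.64°.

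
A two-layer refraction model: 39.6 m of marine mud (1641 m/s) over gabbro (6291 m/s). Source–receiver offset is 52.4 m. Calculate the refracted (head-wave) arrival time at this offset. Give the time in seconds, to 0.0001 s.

0.0549 s

t = x/V₂ + 2h·√(V₂²−V₁²)/(V₁V₂).
√(V₂²−V₁²) = √(6291²−1641²) = 6073.2 m/s; delay term = 2·39.6·6073.2/(1641·6291) = 0.04659 s.
t = 52.4/6291 + 0.04659 = 0.05492 s.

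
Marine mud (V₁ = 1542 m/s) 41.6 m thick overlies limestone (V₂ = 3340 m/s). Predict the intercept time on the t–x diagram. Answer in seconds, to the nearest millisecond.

tᵢ = 2h·√(V₂²−V₁²)/(V₁V₂).
√(V₂²−V₁²) = √(3340²−1542²) = 2962.7 m/s.
tᵢ = 2·41.6·2962.7/(1542·3340) = 0.04786 s.

0.048 s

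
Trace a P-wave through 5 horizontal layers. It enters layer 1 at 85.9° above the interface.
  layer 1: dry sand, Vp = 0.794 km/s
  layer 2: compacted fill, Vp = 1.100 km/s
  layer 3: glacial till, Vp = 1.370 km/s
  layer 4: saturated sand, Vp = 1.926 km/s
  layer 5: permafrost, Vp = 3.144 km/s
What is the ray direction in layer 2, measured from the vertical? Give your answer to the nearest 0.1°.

5.7°

From the normal: θ₁ = 90° − 85.9° = 4.1°.
Snell's law across each interface conserves sin θ / V, so sin θ_2 = V_2·sin θ₁/V₁.
sin θ_2 = 1.100 × sin 4.1° / 0.794 = 0.0991.
θ_2 = arcsin 0.0991 = 5.68°.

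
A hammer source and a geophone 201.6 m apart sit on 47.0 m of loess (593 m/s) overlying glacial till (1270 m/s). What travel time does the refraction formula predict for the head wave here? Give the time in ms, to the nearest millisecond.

299 ms

t = x/V₂ + 2h·√(V₂²−V₁²)/(V₁V₂).
√(V₂²−V₁²) = √(1270²−593²) = 1123.1 m/s; delay term = 2·47.0·1123.1/(593·1270) = 0.14017 s.
t = 201.6/1270 + 0.14017 = 0.29892 s.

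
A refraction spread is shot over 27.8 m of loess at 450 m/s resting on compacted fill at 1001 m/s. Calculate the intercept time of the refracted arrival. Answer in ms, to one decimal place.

θ_c = arcsin(V₁/V₂) = arcsin(450/1001) = 26.71°; cos θ_c = 0.8933.
tᵢ = 2h·cos θ_c / V₁ = 2·27.8·0.8933 / 450 = 0.11037 s.

110.4 ms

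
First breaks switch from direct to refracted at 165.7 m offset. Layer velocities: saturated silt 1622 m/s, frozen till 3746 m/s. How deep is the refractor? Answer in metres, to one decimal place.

h = (x_cross/2)·√((V₂−V₁)/(V₂+V₁)).
(V₂−V₁)/(V₂+V₁) = (3746−1622)/(3746+1622) = 0.3957; √ = 0.6290.
h = (165.7/2)·0.6290 = 52.12 m.

52.1 m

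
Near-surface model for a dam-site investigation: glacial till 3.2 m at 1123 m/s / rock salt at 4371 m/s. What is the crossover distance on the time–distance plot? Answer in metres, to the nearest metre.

x_cross = 2h·√((V₂+V₁)/(V₂−V₁)).
(V₂+V₁)/(V₂−V₁) = (4371+1123)/(4371−1123) = 1.6915; √ = 1.3006.
x_cross = 2·3.2·1.3006 = 8.32 m.

8 m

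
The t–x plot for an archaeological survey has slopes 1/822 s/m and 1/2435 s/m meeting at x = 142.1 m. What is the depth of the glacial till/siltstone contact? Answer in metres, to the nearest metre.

50 m

x_cross = 2h·√((V₂+V₁)/(V₂−V₁)) → h = x_cross / (2·√((V₂+V₁)/(V₂−V₁))).
√((V₂+V₁)/(V₂−V₁)) = √((2435+822)/(2435−822)) = 1.4210.
h = 142.1 / (2·1.4210) = 50.00 m.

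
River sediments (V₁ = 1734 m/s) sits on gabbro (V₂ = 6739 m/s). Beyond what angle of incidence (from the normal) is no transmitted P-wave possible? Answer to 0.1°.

14.9°

At critical incidence the refracted ray runs along the interface (θ₂ = 90°), so sin θ_c = V₁/V₂.
θ_c = arcsin(1734/6739) = arcsin 0.2573 = 14.91°.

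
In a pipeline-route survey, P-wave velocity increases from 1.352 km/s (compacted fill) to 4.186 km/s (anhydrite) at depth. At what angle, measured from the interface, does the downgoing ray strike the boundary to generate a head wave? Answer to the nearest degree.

71°

Critical incidence: sin θ_c = V₁/V₂ = 1.352/4.186 = 0.3230.
θ_c = arcsin 0.3230 = 18.84°.
Measured from the interface: 90° − 18.84° = 71.16°.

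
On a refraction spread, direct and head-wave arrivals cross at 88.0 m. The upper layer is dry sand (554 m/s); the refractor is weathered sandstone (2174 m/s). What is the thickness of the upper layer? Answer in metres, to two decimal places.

h = (x_cross/2)·√((V₂−V₁)/(V₂+V₁)).
(V₂−V₁)/(V₂+V₁) = (2174−554)/(2174+554) = 0.5938; √ = 0.7706.
h = (88.0/2)·0.7706 = 33.91 m.

33.91 m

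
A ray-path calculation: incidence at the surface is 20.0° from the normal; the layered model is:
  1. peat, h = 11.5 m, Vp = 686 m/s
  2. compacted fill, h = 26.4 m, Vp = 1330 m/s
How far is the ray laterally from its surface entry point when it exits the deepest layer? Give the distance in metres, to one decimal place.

Apply Snell's law at each interface; in layer i the horizontal offset is hᵢ·tan θᵢ.
Layer 1: θ = 20.00°; offset = 11.5·tan 20.00° = 4.186 m.
Layer 2: sin θ = 1330·sin 20.0°/686 = 0.6631, θ = 41.54°; offset = 26.4·tan 41.54° = 23.387 m.
Summing the layer offsets gives 27.573 m.

27.6 m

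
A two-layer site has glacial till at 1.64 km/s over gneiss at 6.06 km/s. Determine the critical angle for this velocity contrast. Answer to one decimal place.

15.7°

At critical incidence the refracted ray runs along the interface (θ₂ = 90°), so sin θ_c = V₁/V₂.
θ_c = arcsin(1.64/6.06) = arcsin 0.2706 = 15.70°.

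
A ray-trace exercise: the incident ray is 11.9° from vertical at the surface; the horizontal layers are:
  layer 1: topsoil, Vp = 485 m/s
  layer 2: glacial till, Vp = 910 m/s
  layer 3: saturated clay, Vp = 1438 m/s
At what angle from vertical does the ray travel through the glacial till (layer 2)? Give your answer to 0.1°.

Ray parameter p = sin 11.9° / 485 = 4.2516e-04 s/m.
sin θ_2 = p·V_2 = 4.2516e-04 × 910 = 0.3869.
θ_2 = 22.76° from the vertical.

22.8°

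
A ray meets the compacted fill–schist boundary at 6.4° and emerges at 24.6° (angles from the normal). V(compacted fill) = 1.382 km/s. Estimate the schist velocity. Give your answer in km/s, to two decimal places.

5.16 km/s

Snell's law: sin 6.4°/V₁ = sin 24.6°/V₂.
V₂ = V₁·sin 24.6°/sin 6.4° = 1.382 × 3.7345 = 5.16 km/s.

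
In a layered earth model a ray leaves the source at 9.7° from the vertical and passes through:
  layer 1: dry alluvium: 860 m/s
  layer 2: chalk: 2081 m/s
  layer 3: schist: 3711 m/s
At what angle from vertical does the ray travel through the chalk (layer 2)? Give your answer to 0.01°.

Ray parameter p = sin 9.7° / 860 = 1.9592e-04 s/m.
sin θ_2 = p·V_2 = 1.9592e-04 × 2081 = 0.4077.
θ_2 = arcsin 0.4077 = 24.06°.

24.06°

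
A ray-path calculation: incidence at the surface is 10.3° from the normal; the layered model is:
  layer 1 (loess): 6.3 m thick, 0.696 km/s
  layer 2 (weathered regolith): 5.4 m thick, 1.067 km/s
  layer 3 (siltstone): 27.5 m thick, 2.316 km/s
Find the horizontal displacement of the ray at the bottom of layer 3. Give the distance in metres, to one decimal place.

23.0 m

Ray parameter p = sin 10.3° / 0.696 km/s = 2.5690e-01 s/km.
Layer 1: θ = 10.30°; offset = 6.3·tan 10.30° = 1.145 m.
Layer 2: sin θ = p·1.067 = 0.2741 → θ = 15.91°; offset = 5.4·tan 15.91° = 1.539 m.
Layer 3: sin θ = p·2.316 = 0.5950 → θ = 36.51°; offset = 27.5·tan 36.51° = 20.357 m.
Total horizontal offset = 23.041 m.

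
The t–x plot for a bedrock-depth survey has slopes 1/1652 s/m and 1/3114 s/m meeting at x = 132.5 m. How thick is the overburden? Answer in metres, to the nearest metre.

h = (x_cross/2)·√((V₂−V₁)/(V₂+V₁)).
(V₂−V₁)/(V₂+V₁) = (3114−1652)/(3114+1652) = 0.3068; √ = 0.5539.
h = (132.5/2)·0.5539 = 36.69 m.

37 m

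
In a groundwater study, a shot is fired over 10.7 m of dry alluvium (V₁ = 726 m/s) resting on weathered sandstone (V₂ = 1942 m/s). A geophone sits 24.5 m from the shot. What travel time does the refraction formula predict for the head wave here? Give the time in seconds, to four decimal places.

θ_c = arcsin(V₁/V₂) = arcsin(726/1942) = 21.95°, cos θ_c = 0.9275.
Intercept time tᵢ = 2h cos θ_c / V₁ = 2·10.7·0.9275/726 = 0.02734 s.
t = x/V₂ + tᵢ = 24.5/1942 + 0.02734 = 0.03996 s.

0.0400 s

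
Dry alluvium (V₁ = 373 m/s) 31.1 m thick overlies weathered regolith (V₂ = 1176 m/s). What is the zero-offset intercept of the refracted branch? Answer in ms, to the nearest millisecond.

θ_c = arcsin(V₁/V₂) = arcsin(373/1176) = 18.49°; cos θ_c = 0.9484.
tᵢ = 2h·cos θ_c / V₁ = 2·31.1·0.9484 / 373 = 0.15815 s.

158 ms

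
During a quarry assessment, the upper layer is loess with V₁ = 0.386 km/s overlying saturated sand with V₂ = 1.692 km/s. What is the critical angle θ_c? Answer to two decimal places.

At critical incidence the refracted ray runs along the interface (θ₂ = 90°), so sin θ_c = V₁/V₂.
θ_c = arcsin(0.386/1.692) = arcsin 0.2281 = 13.19°.

13.19°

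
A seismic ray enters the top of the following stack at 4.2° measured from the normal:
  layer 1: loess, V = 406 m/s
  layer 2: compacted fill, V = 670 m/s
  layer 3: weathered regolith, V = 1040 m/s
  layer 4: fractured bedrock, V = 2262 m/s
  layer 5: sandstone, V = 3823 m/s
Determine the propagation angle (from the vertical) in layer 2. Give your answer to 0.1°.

6.9°

Ray parameter p = sin 4.2° / 406 = 1.8039e-04 s/m.
sin θ_2 = p·V_2 = 1.8039e-04 × 670 = 0.1209.
θ_2 = arcsin 0.1209 = 6.94°.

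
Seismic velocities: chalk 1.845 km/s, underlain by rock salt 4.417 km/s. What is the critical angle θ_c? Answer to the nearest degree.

At critical incidence the refracted ray runs along the interface (θ₂ = 90°), so sin θ_c = V₁/V₂.
θ_c = arcsin(1.845/4.417) = arcsin 0.4177 = 24.69°.

25°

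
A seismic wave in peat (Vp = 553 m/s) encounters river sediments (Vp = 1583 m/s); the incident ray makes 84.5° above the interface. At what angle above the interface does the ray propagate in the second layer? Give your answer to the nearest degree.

74°

Angle from the normal: 90° − 84.5° = 5.5°.
Snell's law: sin θ₂ = (V₂/V₁)·sin θ₁ = (1583/553)·sin 5.5° = 0.2744.
θ₂ = sin⁻¹(0.2744) = 15.92° (from vertical).
From the interface: 90° − 15.92° = 74.08°.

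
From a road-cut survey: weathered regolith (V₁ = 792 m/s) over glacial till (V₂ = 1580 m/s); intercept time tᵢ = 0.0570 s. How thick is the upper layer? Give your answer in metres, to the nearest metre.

26 m

θ_c = arcsin(792/1580) = 30.08°; cos θ_c = 0.8653.
tᵢ = 2h cos θ_c/V₁ ⇒ h = tᵢ·V₁/(2 cos θ_c) = 0.057·792/(2·0.8653) = 26.09 m.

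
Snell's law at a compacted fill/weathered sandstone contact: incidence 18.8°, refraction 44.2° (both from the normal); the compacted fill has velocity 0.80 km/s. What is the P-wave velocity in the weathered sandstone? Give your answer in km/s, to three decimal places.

1.731 km/s

Snell's law: sin 18.8°/V₁ = sin 44.2°/V₂.
V₂ = V₁·sin 44.2°/sin 18.8° = 0.80 × 2.1633 = 1.731 km/s.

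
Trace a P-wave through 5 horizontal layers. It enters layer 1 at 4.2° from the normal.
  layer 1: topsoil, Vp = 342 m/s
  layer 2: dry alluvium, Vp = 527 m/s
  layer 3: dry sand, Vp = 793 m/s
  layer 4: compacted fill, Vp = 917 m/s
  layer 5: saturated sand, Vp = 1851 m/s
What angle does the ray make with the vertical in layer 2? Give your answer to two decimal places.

Ray parameter p = sin 4.2° / 342 = 2.1415e-04 s/m.
sin θ_2 = p·V_2 = 2.1415e-04 × 527 = 0.1129.
θ_2 = 6.48° from the vertical.

6.48°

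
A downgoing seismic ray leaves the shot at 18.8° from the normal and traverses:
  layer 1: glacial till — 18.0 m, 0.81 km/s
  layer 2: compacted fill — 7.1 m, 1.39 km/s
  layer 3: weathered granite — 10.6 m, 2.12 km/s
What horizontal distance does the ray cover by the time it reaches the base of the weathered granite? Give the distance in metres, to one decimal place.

Apply Snell's law at each interface; in layer i the horizontal offset is hᵢ·tan θᵢ.
Layer 1: θ = 18.80°; offset = 18.0·tan 18.80° = 6.128 m.
Layer 2: sin θ = 1.39·sin 18.8°/0.81 = 0.5530, θ = 33.57°; offset = 7.1·tan 33.57° = 4.713 m.
Layer 3: sin θ = 2.12·sin 18.8°/0.81 = 0.8435, θ = 57.51°; offset = 10.6·tan 57.51° = 16.643 m.
Summing the layer offsets gives 27.484 m.

27.5 m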